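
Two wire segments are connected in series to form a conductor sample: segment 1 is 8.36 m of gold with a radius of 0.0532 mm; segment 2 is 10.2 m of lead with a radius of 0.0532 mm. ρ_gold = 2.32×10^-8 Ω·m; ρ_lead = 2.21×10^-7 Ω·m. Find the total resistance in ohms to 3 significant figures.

275 Ω

Segment 1: A = πr² = π(5.3200e-05 m)² = 8.891e-09 m²
R₁ = ρL/A = (2.32×10^-8)(8.36)/(8.891e-09) = 21.81 Ω
R₂ = (2.21×10^-7)(10.2)/(8.891e-09) = 253.5 Ω
R = R₁ + R₂ = 275 Ω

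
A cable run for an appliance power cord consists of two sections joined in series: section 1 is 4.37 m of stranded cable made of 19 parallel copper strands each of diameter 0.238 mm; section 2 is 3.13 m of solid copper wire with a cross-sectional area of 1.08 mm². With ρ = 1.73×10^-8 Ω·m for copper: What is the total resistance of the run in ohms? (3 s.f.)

0.140 Ω

Section 1: A_strand = π(1.1900e-04)² = 4.449e-08 m²; R₁ = ρL/(N·A_s) = (1.73×10^-8)(4.37)/(19×4.449e-08) = 0.08944 Ω
Section 2: A = 1.08 mm² = 1.080e-06 m²
R₂ = (1.73×10^-8)(3.13)/(1.080e-06) = 0.05014 Ω
R = R₁ + R₂ = 0.140 Ω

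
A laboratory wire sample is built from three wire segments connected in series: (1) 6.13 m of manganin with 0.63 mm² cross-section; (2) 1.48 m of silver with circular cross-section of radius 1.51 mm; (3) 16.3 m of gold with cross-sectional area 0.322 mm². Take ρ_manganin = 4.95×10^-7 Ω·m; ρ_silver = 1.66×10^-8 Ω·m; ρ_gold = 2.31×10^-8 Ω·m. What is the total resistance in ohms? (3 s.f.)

Seg 1: A = 0.63 mm² = 6.300e-07 m²
R_1 = (4.95×10^-7)(6.13)/(6.300e-07) = 4.816 Ω
Seg 2: A = πr² = π(1.5100e-03 m)² = 7.163e-06 m²
R_2 = (1.66×10^-8)(1.48)/(7.163e-06) = 0.00343 Ω
Seg 3: A = 0.322 mm² = 3.220e-07 m²
R_3 = (2.31×10^-8)(16.3)/(3.220e-07) = 1.169 Ω
R_total = R_1 + R_2 + R_3 = 5.99 Ω

5.99 Ω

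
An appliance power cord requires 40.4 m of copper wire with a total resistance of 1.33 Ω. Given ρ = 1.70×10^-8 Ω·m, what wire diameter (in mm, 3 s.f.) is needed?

A = ρL/R = (1.70×10^-8)(40.4)/(1.33) = 5.164e-07 m²
d = 2√(A/π) = 8.109e-04 m = 0.811 mm

0.811 mm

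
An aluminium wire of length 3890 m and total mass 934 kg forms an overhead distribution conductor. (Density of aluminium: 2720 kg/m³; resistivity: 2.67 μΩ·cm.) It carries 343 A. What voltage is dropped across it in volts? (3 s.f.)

ρ = 2.67 μΩ·cm = 2.67×10^-8 Ω·m
A = m/(density·L) = 934/(2720×3890) = 8.8273e-05 m²
R = ρL/A = (2.67×10^-8)(3890)/(8.8273e-05) = 1.177 Ω
V = IR = 343 × 1.177 = 404 V

404 V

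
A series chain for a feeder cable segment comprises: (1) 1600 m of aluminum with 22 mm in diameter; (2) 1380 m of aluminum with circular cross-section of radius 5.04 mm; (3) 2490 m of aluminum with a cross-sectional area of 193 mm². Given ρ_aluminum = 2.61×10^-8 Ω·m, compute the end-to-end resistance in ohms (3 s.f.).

Seg 1: A = π(d/2)² = π(1.1000e-02 m)² = 3.801e-04 m²
R_1 = (2.61×10^-8)(1600)/(3.801e-04) = 0.1099 Ω
Seg 2: A = πr² = π(5.0400e-03 m)² = 7.980e-05 m²
R_2 = (2.61×10^-8)(1380)/(7.980e-05) = 0.4513 Ω
Seg 3: A = 193 mm² = 1.930e-04 m²
R_3 = (2.61×10^-8)(2490)/(1.930e-04) = 0.3367 Ω
R_total = R_1 + R_2 + R_3 = 0.898 Ω

0.898 Ω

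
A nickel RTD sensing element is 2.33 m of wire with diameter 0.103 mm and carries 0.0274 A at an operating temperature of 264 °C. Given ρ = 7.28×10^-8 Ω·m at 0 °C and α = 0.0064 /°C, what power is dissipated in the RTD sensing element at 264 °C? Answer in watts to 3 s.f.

A = π(d/2)² = π(5.1500e-05 m)² = 8.332e-09 m²
R₍0₎ = ρL/A = (7.28×10^-8)(2.33)/(8.332e-09) = 20.36 Ω
R₍264₎ = R₍0₎(1 + αΔT) = 20.36 × (1 + 0.0064×264) = 54.75 Ω
P = I²R = (0.0274)² × 54.75 = 0.0411 W

0.0411 W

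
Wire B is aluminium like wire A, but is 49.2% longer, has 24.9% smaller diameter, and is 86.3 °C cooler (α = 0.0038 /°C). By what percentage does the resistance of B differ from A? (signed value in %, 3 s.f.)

R ∝ ρL/d² with ρ ∝ (1+αΔT), so R_B/R_A = (1 + 49.2/100) × (1 − 24.9/100)⁻² × (1 − 0.0038×86.3)
= 1.492 × 1.773 × 0.6721 = 1.778
(R_B − R_A)/R_A = 1.778 − 1 = 77.8%

77.8%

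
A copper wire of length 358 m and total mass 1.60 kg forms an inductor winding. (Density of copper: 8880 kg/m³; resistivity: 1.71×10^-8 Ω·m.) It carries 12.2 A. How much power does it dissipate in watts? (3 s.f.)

1810 W

A = m/(density·L) = 1.6/(8880×358) = 5.0330e-07 m²
R = ρL/A = (1.71×10^-8)(358)/(5.0330e-07) = 12.16 Ω
P = I²R = (12.2)² × 12.16 = 1810 W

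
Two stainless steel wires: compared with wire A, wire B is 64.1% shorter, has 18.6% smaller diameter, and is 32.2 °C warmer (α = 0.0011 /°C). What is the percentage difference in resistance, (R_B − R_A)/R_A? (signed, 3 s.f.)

R ∝ ρL/d² with ρ ∝ (1+αΔT), so R_B/R_A = (1 − 64.1/100) × (1 − 18.6/100)⁻² × (1 + 0.0011×32.2)
= 0.359 × 1.509 × 1.035 = 0.561
(R_B − R_A)/R_A = 0.561 − 1 = -43.9%

-43.9%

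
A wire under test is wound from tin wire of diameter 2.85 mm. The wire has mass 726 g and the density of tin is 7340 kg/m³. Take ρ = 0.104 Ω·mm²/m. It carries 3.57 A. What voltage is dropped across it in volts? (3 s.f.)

ρ = 0.104 Ω·mm²/m = 1.04×10^-7 Ω·m
A = π(d/2)² = π(1.4250e-03 m)² = 6.3794e-06 m²
L = m/(density·A) = 0.726/(7340×6.3794e-06) = 15.5 m
R = ρL/A = (1.04×10^-7)(15.5)/(6.3794e-06) = 0.2528 Ω
V = IR = 3.57 × 0.2528 = 0.902 V

0.902 V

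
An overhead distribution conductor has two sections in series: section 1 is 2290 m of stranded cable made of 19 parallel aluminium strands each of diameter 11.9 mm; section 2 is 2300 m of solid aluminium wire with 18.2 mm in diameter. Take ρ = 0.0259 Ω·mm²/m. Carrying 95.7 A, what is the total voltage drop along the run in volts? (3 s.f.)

24.6 V

ρ = 0.0259 Ω·mm²/m = 2.59×10^-8 Ω·m
Section 1: A_strand = π(5.9500e-03)² = 1.112e-04 m²; R₁ = ρL/(N·A_s) = (2.59×10^-8)(2290)/(19×1.112e-04) = 0.02807 Ω
Section 2: A = π(d/2)² = π(9.1000e-03 m)² = 2.602e-04 m²
R₂ = (2.59×10^-8)(2300)/(2.602e-04) = 0.229 Ω
R = R₁ + R₂ = 0.257 Ω
V = IR = 95.7 × 0.257 = 24.6 V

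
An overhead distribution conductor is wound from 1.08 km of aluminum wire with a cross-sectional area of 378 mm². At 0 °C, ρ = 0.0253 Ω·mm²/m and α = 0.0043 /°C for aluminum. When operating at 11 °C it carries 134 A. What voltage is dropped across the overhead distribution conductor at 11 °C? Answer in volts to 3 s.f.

10.1 V

ρ = 0.0253 Ω·mm²/m = 2.53×10^-8 Ω·m
A = 378 mm² = 3.780e-04 m²
R₍0₎ = ρL/A = (2.53×10^-8)(1080)/(3.780e-04) = 0.07229 Ω
R₍11₎ = R₍0₎(1 + αΔT) = 0.07229 × (1 + 0.0043×11) = 0.0757 Ω
V = IR = 134 × 0.0757 = 10.1 V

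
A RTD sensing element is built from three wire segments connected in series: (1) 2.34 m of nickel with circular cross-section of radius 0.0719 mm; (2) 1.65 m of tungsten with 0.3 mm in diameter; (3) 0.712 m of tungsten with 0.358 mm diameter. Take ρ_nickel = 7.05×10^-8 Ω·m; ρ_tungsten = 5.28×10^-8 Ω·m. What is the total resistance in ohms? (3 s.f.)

11.8 Ω

Seg 1: A = πr² = π(7.1900e-05 m)² = 1.624e-08 m²
R_1 = (7.05×10^-8)(2.34)/(1.624e-08) = 10.16 Ω
Seg 2: A = π(d/2)² = π(1.5000e-04 m)² = 7.069e-08 m²
R_2 = (5.28×10^-8)(1.65)/(7.069e-08) = 1.232 Ω
Seg 3: A = π(d/2)² = π(1.7900e-04 m)² = 1.007e-07 m²
R_3 = (5.28×10^-8)(0.712)/(1.007e-07) = 0.3735 Ω
R_total = R_1 + R_2 + R_3 = 11.8 Ω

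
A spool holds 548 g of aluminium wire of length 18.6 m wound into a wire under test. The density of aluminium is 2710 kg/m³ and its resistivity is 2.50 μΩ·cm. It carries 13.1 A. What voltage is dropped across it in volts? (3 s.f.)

ρ = 2.50 μΩ·cm = 2.50×10^-8 Ω·m
A = m/(density·L) = 0.548/(2710×18.6) = 1.0872e-05 m²
R = ρL/A = (2.50×10^-8)(18.6)/(1.0872e-05) = 0.04277 Ω
V = IR = 13.1 × 0.04277 = 0.560 V

0.560 V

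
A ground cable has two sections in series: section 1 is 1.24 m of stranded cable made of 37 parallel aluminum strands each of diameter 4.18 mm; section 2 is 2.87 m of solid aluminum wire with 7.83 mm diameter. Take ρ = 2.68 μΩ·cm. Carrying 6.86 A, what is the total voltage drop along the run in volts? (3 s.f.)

ρ = 2.68 μΩ·cm = 2.68×10^-8 Ω·m
Section 1: A_strand = π(2.0900e-03)² = 1.372e-05 m²; R₁ = ρL/(N·A_s) = (2.68×10^-8)(1.24)/(37×1.372e-05) = 6.545×10^-5 Ω
Section 2: A = π(d/2)² = π(3.9150e-03 m)² = 4.815e-05 m²
R₂ = (2.68×10^-8)(2.87)/(4.815e-05) = 0.001597 Ω
R = R₁ + R₂ = 0.001663 Ω
V = IR = 6.86 × 0.001663 = 0.0114 V

0.0114 V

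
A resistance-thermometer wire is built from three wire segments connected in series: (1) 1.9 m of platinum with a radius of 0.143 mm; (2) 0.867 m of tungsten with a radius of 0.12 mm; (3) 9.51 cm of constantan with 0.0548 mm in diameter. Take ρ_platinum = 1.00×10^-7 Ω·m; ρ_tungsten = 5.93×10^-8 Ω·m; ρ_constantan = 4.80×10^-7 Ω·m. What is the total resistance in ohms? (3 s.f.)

23.4 Ω

Seg 1: A = πr² = π(1.4300e-04 m)² = 6.424e-08 m²
R_1 = (1.00×10^-7)(1.9)/(6.424e-08) = 2.958 Ω
Seg 2: A = πr² = π(1.2000e-04 m)² = 4.524e-08 m²
R_2 = (5.93×10^-8)(0.867)/(4.524e-08) = 1.136 Ω
Seg 3: A = π(d/2)² = π(2.7400e-05 m)² = 2.359e-09 m²
R_3 = (4.80×10^-7)(0.0951)/(2.359e-09) = 19.35 Ω
R_total = R_1 + R_2 + R_3 = 23.4 Ω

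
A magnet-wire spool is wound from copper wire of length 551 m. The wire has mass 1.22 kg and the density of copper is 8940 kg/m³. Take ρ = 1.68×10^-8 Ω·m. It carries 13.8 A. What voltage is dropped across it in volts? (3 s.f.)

516 V

A = m/(density·L) = 1.22/(8940×551) = 2.4767e-07 m²
R = ρL/A = (1.68×10^-8)(551)/(2.4767e-07) = 37.38 Ω
V = IR = 13.8 × 37.38 = 516 V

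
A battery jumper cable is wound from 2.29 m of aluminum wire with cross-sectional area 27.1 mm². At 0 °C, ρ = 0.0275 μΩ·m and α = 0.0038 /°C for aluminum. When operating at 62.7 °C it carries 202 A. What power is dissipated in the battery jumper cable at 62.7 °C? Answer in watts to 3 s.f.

117 W

ρ = 0.0275 μΩ·m = 2.75×10^-8 Ω·m
A = 27.1 mm² = 2.710e-05 m²
R₍0₎ = ρL/A = (2.75×10^-8)(2.29)/(2.710e-05) = 0.002324 Ω
R₍62.7₎ = R₍0₎(1 + αΔT) = 0.002324 × (1 + 0.0038×62.7) = 0.002877 Ω
P = I²R = (202)² × 0.002877 = 117 W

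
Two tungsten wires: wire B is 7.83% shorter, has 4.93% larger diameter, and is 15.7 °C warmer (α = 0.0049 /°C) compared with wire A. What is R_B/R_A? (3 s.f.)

0.902

R ∝ ρL/d² with ρ ∝ (1+αΔT), so R_B/R_A = (1 − 7.83/100) × (1 + 4.93/100)⁻² × (1 + 0.0049×15.7)
= 0.9217 × 0.9082 × 1.077 = 0.902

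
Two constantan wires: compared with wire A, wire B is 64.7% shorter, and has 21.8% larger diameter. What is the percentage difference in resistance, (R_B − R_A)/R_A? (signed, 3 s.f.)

-76.2%

R ∝ L/d², so R_B/R_A = (1 − 64.7/100) × (1 + 21.8/100)⁻²
= 0.353 × 0.6741 = 0.2379
(R_B − R_A)/R_A = 0.2379 − 1 = -76.2%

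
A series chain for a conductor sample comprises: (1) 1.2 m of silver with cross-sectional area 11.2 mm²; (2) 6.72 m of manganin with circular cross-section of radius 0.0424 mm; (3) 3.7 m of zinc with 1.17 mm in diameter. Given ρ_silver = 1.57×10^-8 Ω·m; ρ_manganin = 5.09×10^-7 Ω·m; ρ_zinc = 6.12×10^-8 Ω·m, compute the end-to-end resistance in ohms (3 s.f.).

Seg 1: A = 11.2 mm² = 1.120e-05 m²
R_1 = (1.57×10^-8)(1.2)/(1.120e-05) = 0.001682 Ω
Seg 2: A = πr² = π(4.2400e-05 m)² = 5.648e-09 m²
R_2 = (5.09×10^-7)(6.72)/(5.648e-09) = 605.6 Ω
Seg 3: A = π(d/2)² = π(5.8500e-04 m)² = 1.075e-06 m²
R_3 = (6.12×10^-8)(3.7)/(1.075e-06) = 0.2106 Ω
R_total = R_1 + R_2 + R_3 = 606 Ω

606 Ω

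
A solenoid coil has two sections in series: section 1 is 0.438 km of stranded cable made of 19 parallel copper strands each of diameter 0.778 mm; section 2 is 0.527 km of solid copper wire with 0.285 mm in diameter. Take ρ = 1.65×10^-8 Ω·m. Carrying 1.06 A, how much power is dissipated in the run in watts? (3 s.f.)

154 W

Section 1: A_strand = π(3.8900e-04)² = 4.754e-07 m²; R₁ = ρL/(N·A_s) = (1.65×10^-8)(438)/(19×4.754e-07) = 0.8001 Ω
Section 2: A = π(d/2)² = π(1.4250e-04 m)² = 6.379e-08 m²
R₂ = (1.65×10^-8)(527)/(6.379e-08) = 136.3 Ω
R = R₁ + R₂ = 137.1 Ω
P = I²R = (1.06)² × 137.1 = 154 W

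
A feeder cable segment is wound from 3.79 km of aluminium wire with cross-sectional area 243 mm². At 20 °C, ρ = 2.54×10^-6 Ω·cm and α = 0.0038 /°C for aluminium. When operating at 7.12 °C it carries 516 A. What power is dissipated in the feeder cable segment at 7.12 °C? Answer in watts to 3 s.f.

ρ = 2.54×10^-6 Ω·cm = 2.54×10^-8 Ω·m
A = 243 mm² = 2.430e-04 m²
R₍20₎ = ρL/A = (2.54×10^-8)(3790)/(2.430e-04) = 0.3962 Ω
R₍7.12₎ = R₍20₎(1 + αΔT) = 0.3962 × (1 + 0.0038×-12.9) = 0.3768 Ω
P = I²R = (516)² × 0.3768 = 1.00×10^5 W

1.00×10^5 W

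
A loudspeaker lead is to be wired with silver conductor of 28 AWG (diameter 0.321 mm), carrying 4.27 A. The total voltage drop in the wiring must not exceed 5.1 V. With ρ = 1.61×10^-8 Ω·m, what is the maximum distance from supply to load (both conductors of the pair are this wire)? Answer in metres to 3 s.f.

A = π(0.321/2 mm)² = π(1.6050e-04 m)² = 8.093e-08 m²
L_max = V_max·A/(2·ρI) = (5.1)(8.093e-08)/(2×1.61×10^-8×4.27) = 3.00 m

3.00 m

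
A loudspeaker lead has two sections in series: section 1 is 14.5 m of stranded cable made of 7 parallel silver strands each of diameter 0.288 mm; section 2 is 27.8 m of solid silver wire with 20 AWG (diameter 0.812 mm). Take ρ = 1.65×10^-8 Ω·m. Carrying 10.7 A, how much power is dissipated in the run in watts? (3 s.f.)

Section 1: A_strand = π(1.4400e-04)² = 6.514e-08 m²; R₁ = ρL/(N·A_s) = (1.65×10^-8)(14.5)/(7×6.514e-08) = 0.5247 Ω
Section 2: A = π(0.812/2 mm)² = π(4.0600e-04 m)² = 5.178e-07 m²
R₂ = (1.65×10^-8)(27.8)/(5.178e-07) = 0.8858 Ω
R = R₁ + R₂ = 1.41 Ω
P = I²R = (10.7)² × 1.41 = 161 W

161 W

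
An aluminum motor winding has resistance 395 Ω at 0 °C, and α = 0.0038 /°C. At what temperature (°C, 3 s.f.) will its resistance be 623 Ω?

R = R₀(1 + α(T − T₀)) ⇒ T = T₀ + (R/R₀ − 1)/α
T = 0 + (623/395 − 1)/0.0038 = 0 + (0.5772)/0.0038 = 152 °C

152 °C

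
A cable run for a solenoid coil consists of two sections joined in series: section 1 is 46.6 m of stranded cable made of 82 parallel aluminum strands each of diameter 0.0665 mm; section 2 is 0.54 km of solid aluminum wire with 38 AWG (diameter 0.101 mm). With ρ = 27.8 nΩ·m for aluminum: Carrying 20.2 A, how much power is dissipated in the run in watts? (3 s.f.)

7.66×10^5 W

ρ = 27.8 nΩ·m = 2.78×10^-8 Ω·m
Section 1: A_strand = π(3.3250e-05)² = 3.473e-09 m²; R₁ = ρL/(N·A_s) = (2.78×10^-8)(46.6)/(82×3.473e-09) = 4.549 Ω
Section 2: A = π(0.101/2 mm)² = π(5.0500e-05 m)² = 8.012e-09 m²
R₂ = (2.78×10^-8)(540)/(8.012e-09) = 1874 Ω
R = R₁ + R₂ = 1878 Ω
P = I²R = (20.2)² × 1878 = 7.66×10^5 W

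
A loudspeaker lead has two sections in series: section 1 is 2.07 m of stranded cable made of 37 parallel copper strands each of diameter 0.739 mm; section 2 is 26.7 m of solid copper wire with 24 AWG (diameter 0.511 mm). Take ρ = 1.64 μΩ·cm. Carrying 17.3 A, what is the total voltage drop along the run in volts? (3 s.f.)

ρ = 1.64 μΩ·cm = 1.64×10^-8 Ω·m
Section 1: A_strand = π(3.6950e-04)² = 4.289e-07 m²; R₁ = ρL/(N·A_s) = (1.64×10^-8)(2.07)/(37×4.289e-07) = 0.002139 Ω
Section 2: A = π(0.511/2 mm)² = π(2.5550e-04 m)² = 2.051e-07 m²
R₂ = (1.64×10^-8)(26.7)/(2.051e-07) = 2.135 Ω
R = R₁ + R₂ = 2.137 Ω
V = IR = 17.3 × 2.137 = 37.0 V

37.0 V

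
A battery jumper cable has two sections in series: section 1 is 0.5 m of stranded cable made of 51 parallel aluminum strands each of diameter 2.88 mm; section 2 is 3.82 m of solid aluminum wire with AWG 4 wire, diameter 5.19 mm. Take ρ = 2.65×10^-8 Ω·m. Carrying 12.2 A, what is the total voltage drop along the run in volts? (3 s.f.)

0.0589 V

Section 1: A_strand = π(1.4400e-03)² = 6.514e-06 m²; R₁ = ρL/(N·A_s) = (2.65×10^-8)(0.5)/(51×6.514e-06) = 3.988×10^-5 Ω
Section 2: A = π(5.19/2 mm)² = π(2.5950e-03 m)² = 2.116e-05 m²
R₂ = (2.65×10^-8)(3.82)/(2.116e-05) = 0.004785 Ω
R = R₁ + R₂ = 0.004825 Ω
V = IR = 12.2 × 0.004825 = 0.0589 V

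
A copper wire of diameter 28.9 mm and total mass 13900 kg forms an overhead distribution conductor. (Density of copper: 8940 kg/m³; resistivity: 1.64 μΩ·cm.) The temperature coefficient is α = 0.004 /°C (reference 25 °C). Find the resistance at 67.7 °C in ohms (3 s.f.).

0.0694 Ω

ρ = 1.64 μΩ·cm = 1.64×10^-8 Ω·m
A = π(d/2)² = π(1.4450e-02 m)² = 6.5597e-04 m²
L = m/(density·A) = 13900/(8940×6.5597e-04) = 2370 m
R = ρL/A = (1.64×10^-8)(2370)/(6.5597e-04) = 0.05926 Ω
R(67.7 °C) = 0.05926 × (1 + 0.004×42.7) = 0.0694 Ω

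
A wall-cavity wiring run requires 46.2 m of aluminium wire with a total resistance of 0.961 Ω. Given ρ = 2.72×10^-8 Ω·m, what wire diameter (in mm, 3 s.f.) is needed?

1.29 mm

A = ρL/R = (2.72×10^-8)(46.2)/(0.961) = 1.308e-06 m²
d = 2√(A/π) = 1.290e-03 m = 1.29 mm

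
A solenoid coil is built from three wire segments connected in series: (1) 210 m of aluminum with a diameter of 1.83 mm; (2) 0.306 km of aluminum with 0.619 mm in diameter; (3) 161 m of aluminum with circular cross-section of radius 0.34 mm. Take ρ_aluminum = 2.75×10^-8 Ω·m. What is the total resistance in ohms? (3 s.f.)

42.3 Ω

Seg 1: A = π(d/2)² = π(9.1500e-04 m)² = 2.630e-06 m²
R_1 = (2.75×10^-8)(210)/(2.630e-06) = 2.196 Ω
Seg 2: A = π(d/2)² = π(3.0950e-04 m)² = 3.009e-07 m²
R_2 = (2.75×10^-8)(306)/(3.009e-07) = 27.96 Ω
Seg 3: A = πr² = π(3.4000e-04 m)² = 3.632e-07 m²
R_3 = (2.75×10^-8)(161)/(3.632e-07) = 12.19 Ω
R_total = R_1 + R_2 + R_3 = 42.3 Ω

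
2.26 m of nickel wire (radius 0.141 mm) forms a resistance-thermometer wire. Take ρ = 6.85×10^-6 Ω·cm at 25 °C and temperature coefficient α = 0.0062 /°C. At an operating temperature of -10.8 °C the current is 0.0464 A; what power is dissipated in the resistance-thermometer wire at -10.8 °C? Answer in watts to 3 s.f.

ρ = 6.85×10^-6 Ω·cm = 6.85×10^-8 Ω·m
A = πr² = π(1.4100e-04 m)² = 6.246e-08 m²
R₍25₎ = ρL/A = (6.85×10^-8)(2.26)/(6.246e-08) = 2.479 Ω
R₍-10.8₎ = R₍25₎(1 + αΔT) = 2.479 × (1 + 0.0062×-35.8) = 1.928 Ω
P = I²R = (0.0464)² × 1.928 = 0.00415 W

0.00415 W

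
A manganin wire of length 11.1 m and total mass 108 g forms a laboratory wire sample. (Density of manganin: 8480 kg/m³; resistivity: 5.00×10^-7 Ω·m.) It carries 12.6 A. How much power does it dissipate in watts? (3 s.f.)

A = m/(density·L) = 0.108/(8480×11.1) = 1.1474e-06 m²
R = ρL/A = (5.00×10^-7)(11.1)/(1.1474e-06) = 4.837 Ω
P = I²R = (12.6)² × 4.837 = 768 W

768 W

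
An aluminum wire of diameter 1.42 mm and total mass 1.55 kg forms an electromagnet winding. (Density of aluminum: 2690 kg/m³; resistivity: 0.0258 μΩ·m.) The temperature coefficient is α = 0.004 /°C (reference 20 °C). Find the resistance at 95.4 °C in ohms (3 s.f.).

7.72 Ω

ρ = 0.0258 μΩ·m = 2.58×10^-8 Ω·m
A = π(d/2)² = π(7.1000e-04 m)² = 1.5837e-06 m²
L = m/(density·A) = 1.55/(2690×1.5837e-06) = 363.8 m
R = ρL/A = (2.58×10^-8)(363.8)/(1.5837e-06) = 5.927 Ω
R(95.4 °C) = 5.927 × (1 + 0.004×75.4) = 7.72 Ω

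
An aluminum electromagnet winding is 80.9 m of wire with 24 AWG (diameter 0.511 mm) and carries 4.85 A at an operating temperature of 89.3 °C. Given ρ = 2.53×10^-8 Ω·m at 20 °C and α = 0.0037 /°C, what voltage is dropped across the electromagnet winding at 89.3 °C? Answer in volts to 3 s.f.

60.8 V

A = π(0.511/2 mm)² = π(2.5550e-04 m)² = 2.051e-07 m²
R₍20₎ = ρL/A = (2.53×10^-8)(80.9)/(2.051e-07) = 9.98 Ω
R₍89.3₎ = R₍20₎(1 + αΔT) = 9.98 × (1 + 0.0037×69.3) = 12.54 Ω
V = IR = 4.85 × 12.54 = 60.8 V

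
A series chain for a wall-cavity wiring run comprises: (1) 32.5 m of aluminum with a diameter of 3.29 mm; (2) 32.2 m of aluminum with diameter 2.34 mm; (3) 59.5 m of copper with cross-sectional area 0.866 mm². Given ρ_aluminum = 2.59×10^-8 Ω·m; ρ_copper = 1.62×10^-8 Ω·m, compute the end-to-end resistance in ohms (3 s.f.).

1.41 Ω

Seg 1: A = π(d/2)² = π(1.6450e-03 m)² = 8.501e-06 m²
R_1 = (2.59×10^-8)(32.5)/(8.501e-06) = 0.09902 Ω
Seg 2: A = π(d/2)² = π(1.1700e-03 m)² = 4.301e-06 m²
R_2 = (2.59×10^-8)(32.2)/(4.301e-06) = 0.1939 Ω
Seg 3: A = 0.866 mm² = 8.660e-07 m²
R_3 = (1.62×10^-8)(59.5)/(8.660e-07) = 1.113 Ω
R_total = R_1 + R_2 + R_3 = 1.41 Ω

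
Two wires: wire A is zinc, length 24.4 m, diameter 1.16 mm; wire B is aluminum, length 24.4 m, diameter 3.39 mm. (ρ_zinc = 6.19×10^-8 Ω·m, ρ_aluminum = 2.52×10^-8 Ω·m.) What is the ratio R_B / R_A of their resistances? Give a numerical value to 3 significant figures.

0.0477

R ∝ ρL/d², so R_B/R_A = (ρ_B/ρ_A) × (d_A/d_B)²
= (2.52×10^-8/6.19×10^-8) × (1.16/3.39)² = 0.0477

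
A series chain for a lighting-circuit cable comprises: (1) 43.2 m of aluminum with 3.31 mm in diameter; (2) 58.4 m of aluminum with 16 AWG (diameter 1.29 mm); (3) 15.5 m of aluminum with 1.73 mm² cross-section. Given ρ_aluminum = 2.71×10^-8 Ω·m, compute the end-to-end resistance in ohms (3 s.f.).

Seg 1: A = π(d/2)² = π(1.6550e-03 m)² = 8.605e-06 m²
R_1 = (2.71×10^-8)(43.2)/(8.605e-06) = 0.1361 Ω
Seg 2: A = π(1.29/2 mm)² = π(6.4500e-04 m)² = 1.307e-06 m²
R_2 = (2.71×10^-8)(58.4)/(1.307e-06) = 1.211 Ω
Seg 3: A = 1.73 mm² = 1.730e-06 m²
R_3 = (2.71×10^-8)(15.5)/(1.730e-06) = 0.2428 Ω
R_total = R_1 + R_2 + R_3 = 1.59 Ω

1.59 Ω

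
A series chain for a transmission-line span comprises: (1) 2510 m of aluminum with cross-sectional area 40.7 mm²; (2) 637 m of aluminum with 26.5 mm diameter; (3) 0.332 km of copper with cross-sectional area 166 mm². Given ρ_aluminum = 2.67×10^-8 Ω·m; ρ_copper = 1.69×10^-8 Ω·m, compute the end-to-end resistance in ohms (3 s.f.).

1.71 Ω

Seg 1: A = 40.7 mm² = 4.070e-05 m²
R_1 = (2.67×10^-8)(2510)/(4.070e-05) = 1.647 Ω
Seg 2: A = π(d/2)² = π(1.3250e-02 m)² = 5.515e-04 m²
R_2 = (2.67×10^-8)(637)/(5.515e-04) = 0.03084 Ω
Seg 3: A = 166 mm² = 1.660e-04 m²
R_3 = (1.69×10^-8)(332)/(1.660e-04) = 0.0338 Ω
R_total = R_1 + R_2 + R_3 = 1.71 Ω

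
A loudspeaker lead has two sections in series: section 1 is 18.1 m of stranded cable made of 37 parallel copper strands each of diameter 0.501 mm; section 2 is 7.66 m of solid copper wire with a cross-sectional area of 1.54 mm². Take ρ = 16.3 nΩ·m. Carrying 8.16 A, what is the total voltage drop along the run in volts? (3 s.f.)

ρ = 16.3 nΩ·m = 1.63×10^-8 Ω·m
Section 1: A_strand = π(2.5050e-04)² = 1.971e-07 m²; R₁ = ρL/(N·A_s) = (1.63×10^-8)(18.1)/(37×1.971e-07) = 0.04045 Ω
Section 2: A = 1.54 mm² = 1.540e-06 m²
R₂ = (1.63×10^-8)(7.66)/(1.540e-06) = 0.08108 Ω
R = R₁ + R₂ = 0.1215 Ω
V = IR = 8.16 × 0.1215 = 0.992 V

0.992 V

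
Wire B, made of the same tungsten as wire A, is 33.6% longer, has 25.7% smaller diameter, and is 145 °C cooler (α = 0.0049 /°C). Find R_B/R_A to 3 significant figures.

0.701

R ∝ ρL/d² with ρ ∝ (1+αΔT), so R_B/R_A = (1 + 33.6/100) × (1 − 25.7/100)⁻² × (1 − 0.0049×145)
= 1.336 × 1.811 × 0.2895 = 0.701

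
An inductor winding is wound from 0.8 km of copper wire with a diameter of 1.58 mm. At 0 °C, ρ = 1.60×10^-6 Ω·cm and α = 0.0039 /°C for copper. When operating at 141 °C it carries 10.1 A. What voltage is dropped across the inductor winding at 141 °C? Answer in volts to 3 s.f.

102 V

ρ = 1.60×10^-6 Ω·cm = 1.60×10^-8 Ω·m
A = π(d/2)² = π(7.9000e-04 m)² = 1.961e-06 m²
R₍0₎ = ρL/A = (1.60×10^-8)(800)/(1.961e-06) = 6.528 Ω
R₍141₎ = R₍0₎(1 + αΔT) = 6.528 × (1 + 0.0039×141) = 10.12 Ω
V = IR = 10.1 × 10.12 = 102 V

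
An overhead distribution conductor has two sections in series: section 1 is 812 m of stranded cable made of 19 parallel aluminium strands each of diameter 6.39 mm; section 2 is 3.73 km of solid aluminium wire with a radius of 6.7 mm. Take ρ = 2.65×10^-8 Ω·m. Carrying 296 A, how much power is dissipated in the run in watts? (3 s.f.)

64500 W

Section 1: A_strand = π(3.1950e-03)² = 3.207e-05 m²; R₁ = ρL/(N·A_s) = (2.65×10^-8)(812)/(19×3.207e-05) = 0.03531 Ω
Section 2: A = πr² = π(6.7000e-03 m)² = 1.410e-04 m²
R₂ = (2.65×10^-8)(3730)/(1.410e-04) = 0.7009 Ω
R = R₁ + R₂ = 0.7362 Ω
P = I²R = (296)² × 0.7362 = 64500 W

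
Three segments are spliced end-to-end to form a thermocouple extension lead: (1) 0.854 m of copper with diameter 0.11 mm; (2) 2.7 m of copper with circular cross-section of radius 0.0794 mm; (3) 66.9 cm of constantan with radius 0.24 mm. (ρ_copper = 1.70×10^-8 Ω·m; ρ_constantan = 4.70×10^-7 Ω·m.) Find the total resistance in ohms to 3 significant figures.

Seg 1: A = π(d/2)² = π(5.5000e-05 m)² = 9.503e-09 m²
R_1 = (1.70×10^-8)(0.854)/(9.503e-09) = 1.528 Ω
Seg 2: A = πr² = π(7.9400e-05 m)² = 1.981e-08 m²
R_2 = (1.70×10^-8)(2.7)/(1.981e-08) = 2.318 Ω
Seg 3: A = πr² = π(2.4000e-04 m)² = 1.810e-07 m²
R_3 = (4.70×10^-7)(0.669)/(1.810e-07) = 1.738 Ω
R_total = R_1 + R_2 + R_3 = 5.58 Ω

5.58 Ω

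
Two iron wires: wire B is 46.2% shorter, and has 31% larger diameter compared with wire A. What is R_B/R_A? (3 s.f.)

0.314

R ∝ L/d², so R_B/R_A = (1 − 46.2/100) × (1 + 31/100)⁻²
= 0.538 × 0.5827 = 0.314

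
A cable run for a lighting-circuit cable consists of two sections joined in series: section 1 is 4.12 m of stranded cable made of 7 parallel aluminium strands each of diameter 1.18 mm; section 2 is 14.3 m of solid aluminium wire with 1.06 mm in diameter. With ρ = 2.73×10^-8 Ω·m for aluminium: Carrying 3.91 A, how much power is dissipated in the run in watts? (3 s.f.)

6.99 W

Section 1: A_strand = π(5.9000e-04)² = 1.094e-06 m²; R₁ = ρL/(N·A_s) = (2.73×10^-8)(4.12)/(7×1.094e-06) = 0.01469 Ω
Section 2: A = π(d/2)² = π(5.3000e-04 m)² = 8.825e-07 m²
R₂ = (2.73×10^-8)(14.3)/(8.825e-07) = 0.4424 Ω
R = R₁ + R₂ = 0.4571 Ω
P = I²R = (3.91)² × 0.4571 = 6.99 W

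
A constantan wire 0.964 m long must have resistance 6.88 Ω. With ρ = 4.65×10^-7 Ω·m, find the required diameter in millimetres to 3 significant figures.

0.288 mm

A = ρL/R = (4.65×10^-7)(0.964)/(6.88) = 6.515e-08 m²
d = 2√(A/π) = 2.880e-04 m = 0.288 mm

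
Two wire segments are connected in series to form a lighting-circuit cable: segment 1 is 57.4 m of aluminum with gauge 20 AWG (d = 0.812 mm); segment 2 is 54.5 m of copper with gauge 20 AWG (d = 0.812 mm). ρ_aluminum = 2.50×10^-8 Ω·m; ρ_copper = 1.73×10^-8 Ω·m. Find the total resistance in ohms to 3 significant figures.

4.59 Ω

Segment 1: A = π(0.812/2 mm)² = π(4.0600e-04 m)² = 5.178e-07 m²
R₁ = ρL/A = (2.50×10^-8)(57.4)/(5.178e-07) = 2.771 Ω
R₂ = (1.73×10^-8)(54.5)/(5.178e-07) = 1.821 Ω
R = R₁ + R₂ = 4.59 Ω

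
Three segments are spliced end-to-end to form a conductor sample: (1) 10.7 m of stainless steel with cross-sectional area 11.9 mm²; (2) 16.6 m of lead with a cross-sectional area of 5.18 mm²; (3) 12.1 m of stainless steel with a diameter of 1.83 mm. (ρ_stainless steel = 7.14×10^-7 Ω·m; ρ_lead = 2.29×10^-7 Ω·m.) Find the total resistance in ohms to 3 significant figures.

Seg 1: A = 11.9 mm² = 1.190e-05 m²
R_1 = (7.14×10^-7)(10.7)/(1.190e-05) = 0.642 Ω
Seg 2: A = 5.18 mm² = 5.180e-06 m²
R_2 = (2.29×10^-7)(16.6)/(5.180e-06) = 0.7339 Ω
Seg 3: A = π(d/2)² = π(9.1500e-04 m)² = 2.630e-06 m²
R_3 = (7.14×10^-7)(12.1)/(2.630e-06) = 3.285 Ω
R_total = R_1 + R_2 + R_3 = 4.66 Ω

4.66 Ω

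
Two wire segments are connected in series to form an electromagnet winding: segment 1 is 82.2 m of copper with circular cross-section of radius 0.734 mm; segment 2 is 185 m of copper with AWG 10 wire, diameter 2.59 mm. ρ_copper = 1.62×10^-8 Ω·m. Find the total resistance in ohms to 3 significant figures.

1.36 Ω

Segment 1: A = πr² = π(7.3400e-04 m)² = 1.693e-06 m²
R₁ = ρL/A = (1.62×10^-8)(82.2)/(1.693e-06) = 0.7868 Ω
Segment 2: A = π(2.59/2 mm)² = π(1.2950e-03 m)² = 5.269e-06 m²
R₂ = (1.62×10^-8)(185)/(5.269e-06) = 0.5688 Ω
R = R₁ + R₂ = 1.36 Ω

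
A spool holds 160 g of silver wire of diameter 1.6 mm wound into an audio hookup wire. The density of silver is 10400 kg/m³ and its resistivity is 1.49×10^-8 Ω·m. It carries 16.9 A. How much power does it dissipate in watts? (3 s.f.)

A = π(d/2)² = π(8.0000e-04 m)² = 2.0106e-06 m²
L = m/(density·A) = 0.16/(10400×2.0106e-06) = 7.652 m
R = ρL/A = (1.49×10^-8)(7.652)/(2.0106e-06) = 0.0567 Ω
P = I²R = (16.9)² × 0.0567 = 16.2 W

16.2 W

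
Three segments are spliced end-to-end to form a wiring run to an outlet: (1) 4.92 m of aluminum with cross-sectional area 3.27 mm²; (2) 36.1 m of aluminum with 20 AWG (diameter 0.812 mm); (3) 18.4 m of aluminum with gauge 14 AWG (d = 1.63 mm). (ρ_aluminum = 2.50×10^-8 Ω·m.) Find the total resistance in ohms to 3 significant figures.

2.00 Ω

Seg 1: A = 3.27 mm² = 3.270e-06 m²
R_1 = (2.50×10^-8)(4.92)/(3.270e-06) = 0.03761 Ω
Seg 2: A = π(0.812/2 mm)² = π(4.0600e-04 m)² = 5.178e-07 m²
R_2 = (2.50×10^-8)(36.1)/(5.178e-07) = 1.743 Ω
Seg 3: A = π(1.63/2 mm)² = π(8.1500e-04 m)² = 2.087e-06 m²
R_3 = (2.50×10^-8)(18.4)/(2.087e-06) = 0.2204 Ω
R_total = R_1 + R_2 + R_3 = 2.00 Ω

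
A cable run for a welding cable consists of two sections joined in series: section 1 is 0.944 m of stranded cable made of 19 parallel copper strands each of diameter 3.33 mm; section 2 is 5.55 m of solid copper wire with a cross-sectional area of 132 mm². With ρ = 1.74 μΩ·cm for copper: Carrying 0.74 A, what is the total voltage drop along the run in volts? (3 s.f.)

6.15×10^-4 V

ρ = 1.74 μΩ·cm = 1.74×10^-8 Ω·m
Section 1: A_strand = π(1.6650e-03)² = 8.709e-06 m²; R₁ = ρL/(N·A_s) = (1.74×10^-8)(0.944)/(19×8.709e-06) = 9.926×10^-5 Ω
Section 2: A = 132 mm² = 1.320e-04 m²
R₂ = (1.74×10^-8)(5.55)/(1.320e-04) = 7.316×10^-4 Ω
R = R₁ + R₂ = 8.309×10^-4 Ω
V = IR = 0.74 × 8.309×10^-4 = 6.15×10^-4 V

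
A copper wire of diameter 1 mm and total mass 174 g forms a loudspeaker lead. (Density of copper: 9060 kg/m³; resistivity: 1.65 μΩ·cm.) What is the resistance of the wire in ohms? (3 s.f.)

ρ = 1.65 μΩ·cm = 1.65×10^-8 Ω·m
A = π(d/2)² = π(5.0000e-04 m)² = 7.8540e-07 m²
L = m/(density·A) = 0.174/(9060×7.8540e-07) = 24.45 m
R = ρL/A = (1.65×10^-8)(24.45)/(7.8540e-07) = 0.514 Ω

0.514 Ω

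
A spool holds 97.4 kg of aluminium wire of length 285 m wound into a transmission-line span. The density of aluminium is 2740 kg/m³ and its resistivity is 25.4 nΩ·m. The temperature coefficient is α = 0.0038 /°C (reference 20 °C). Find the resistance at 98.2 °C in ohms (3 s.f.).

ρ = 25.4 nΩ·m = 2.54×10^-8 Ω·m
A = m/(density·L) = 97.4/(2740×285) = 1.2473e-04 m²
R = ρL/A = (2.54×10^-8)(285)/(1.2473e-04) = 0.05804 Ω
R(98.2 °C) = 0.05804 × (1 + 0.0038×78.2) = 0.0753 Ω

0.0753 Ω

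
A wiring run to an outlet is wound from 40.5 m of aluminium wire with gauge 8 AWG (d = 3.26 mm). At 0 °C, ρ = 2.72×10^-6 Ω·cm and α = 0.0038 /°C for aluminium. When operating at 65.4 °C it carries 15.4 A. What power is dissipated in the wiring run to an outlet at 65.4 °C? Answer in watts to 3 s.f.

ρ = 2.72×10^-6 Ω·cm = 2.72×10^-8 Ω·m
A = π(3.26/2 mm)² = π(1.6300e-03 m)² = 8.347e-06 m²
R₍0₎ = ρL/A = (2.72×10^-8)(40.5)/(8.347e-06) = 0.132 Ω
R₍65.4₎ = R₍0₎(1 + αΔT) = 0.132 × (1 + 0.0038×65.4) = 0.1648 Ω
P = I²R = (15.4)² × 0.1648 = 39.1 W

39.1 W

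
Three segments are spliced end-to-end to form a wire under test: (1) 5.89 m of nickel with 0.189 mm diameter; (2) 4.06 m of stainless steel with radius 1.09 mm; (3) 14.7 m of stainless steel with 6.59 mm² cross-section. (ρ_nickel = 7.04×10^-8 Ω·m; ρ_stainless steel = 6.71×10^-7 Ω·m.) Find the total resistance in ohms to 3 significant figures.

17.0 Ω

Seg 1: A = π(d/2)² = π(9.4500e-05 m)² = 2.806e-08 m²
R_1 = (7.04×10^-8)(5.89)/(2.806e-08) = 14.78 Ω
Seg 2: A = πr² = π(1.0900e-03 m)² = 3.733e-06 m²
R_2 = (6.71×10^-7)(4.06)/(3.733e-06) = 0.7299 Ω
Seg 3: A = 6.59 mm² = 6.590e-06 m²
R_3 = (6.71×10^-7)(14.7)/(6.590e-06) = 1.497 Ω
R_total = R_1 + R_2 + R_3 = 17.0 Ω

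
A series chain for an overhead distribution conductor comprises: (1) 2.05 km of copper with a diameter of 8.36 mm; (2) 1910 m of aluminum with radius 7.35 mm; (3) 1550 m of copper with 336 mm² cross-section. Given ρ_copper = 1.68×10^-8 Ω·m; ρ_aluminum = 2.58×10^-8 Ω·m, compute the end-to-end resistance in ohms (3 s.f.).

Seg 1: A = π(d/2)² = π(4.1800e-03 m)² = 5.489e-05 m²
R_1 = (1.68×10^-8)(2050)/(5.489e-05) = 0.6274 Ω
Seg 2: A = πr² = π(7.3500e-03 m)² = 1.697e-04 m²
R_2 = (2.58×10^-8)(1910)/(1.697e-04) = 0.2904 Ω
Seg 3: A = 336 mm² = 3.360e-04 m²
R_3 = (1.68×10^-8)(1550)/(3.360e-04) = 0.0775 Ω
R_total = R_1 + R_2 + R_3 = 0.995 Ω

0.995 Ω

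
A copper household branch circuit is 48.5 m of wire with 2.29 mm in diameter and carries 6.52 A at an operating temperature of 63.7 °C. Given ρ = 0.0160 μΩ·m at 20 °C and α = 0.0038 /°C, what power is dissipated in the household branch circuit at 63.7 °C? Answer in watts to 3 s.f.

ρ = 0.0160 μΩ·m = 1.60×10^-8 Ω·m
A = π(d/2)² = π(1.1450e-03 m)² = 4.119e-06 m²
R₍20₎ = ρL/A = (1.60×10^-8)(48.5)/(4.119e-06) = 0.1884 Ω
R₍63.7₎ = R₍20₎(1 + αΔT) = 0.1884 × (1 + 0.0038×43.7) = 0.2197 Ω
P = I²R = (6.52)² × 0.2197 = 9.34 W

9.34 W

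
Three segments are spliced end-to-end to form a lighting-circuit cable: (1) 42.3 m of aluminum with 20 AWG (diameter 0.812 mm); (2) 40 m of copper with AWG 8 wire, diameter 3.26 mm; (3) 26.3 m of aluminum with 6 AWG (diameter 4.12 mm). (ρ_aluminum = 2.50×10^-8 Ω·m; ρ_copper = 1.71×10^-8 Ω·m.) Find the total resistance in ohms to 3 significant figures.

Seg 1: A = π(0.812/2 mm)² = π(4.0600e-04 m)² = 5.178e-07 m²
R_1 = (2.50×10^-8)(42.3)/(5.178e-07) = 2.042 Ω
Seg 2: A = π(3.26/2 mm)² = π(1.6300e-03 m)² = 8.347e-06 m²
R_2 = (1.71×10^-8)(40)/(8.347e-06) = 0.08195 Ω
Seg 3: A = π(4.12/2 mm)² = π(2.0600e-03 m)² = 1.333e-05 m²
R_3 = (2.50×10^-8)(26.3)/(1.333e-05) = 0.04932 Ω
R_total = R_1 + R_2 + R_3 = 2.17 Ω

2.17 Ω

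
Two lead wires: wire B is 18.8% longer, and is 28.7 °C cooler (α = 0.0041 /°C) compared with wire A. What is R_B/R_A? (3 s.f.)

1.05

R ∝ ρL/d² with ρ ∝ (1+αΔT), so R_B/R_A = (1 + 18.8/100) × (1 − 0.0041×28.7)
= 1.188 × 0.8823 = 1.05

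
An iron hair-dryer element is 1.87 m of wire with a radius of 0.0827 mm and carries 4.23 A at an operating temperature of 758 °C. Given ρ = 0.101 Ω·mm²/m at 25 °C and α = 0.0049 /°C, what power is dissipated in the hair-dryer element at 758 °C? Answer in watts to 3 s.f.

ρ = 0.101 Ω·mm²/m = 1.01×10^-7 Ω·m
A = πr² = π(8.2700e-05 m)² = 2.149e-08 m²
R₍25₎ = ρL/A = (1.01×10^-7)(1.87)/(2.149e-08) = 8.79 Ω
R₍758₎ = R₍25₎(1 + αΔT) = 8.79 × (1 + 0.0049×733) = 40.36 Ω
P = I²R = (4.23)² × 40.36 = 722 W

722 W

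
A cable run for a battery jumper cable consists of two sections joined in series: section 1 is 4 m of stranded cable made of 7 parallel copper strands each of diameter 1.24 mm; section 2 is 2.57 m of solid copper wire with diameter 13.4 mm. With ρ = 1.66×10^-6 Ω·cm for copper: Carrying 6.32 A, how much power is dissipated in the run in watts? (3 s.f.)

ρ = 1.66×10^-6 Ω·cm = 1.66×10^-8 Ω·m
Section 1: A_strand = π(6.2000e-04)² = 1.208e-06 m²; R₁ = ρL/(N·A_s) = (1.66×10^-8)(4)/(7×1.208e-06) = 0.007855 Ω
Section 2: A = π(d/2)² = π(6.7000e-03 m)² = 1.410e-04 m²
R₂ = (1.66×10^-8)(2.57)/(1.410e-04) = 3.025×10^-4 Ω
R = R₁ + R₂ = 0.008157 Ω
P = I²R = (6.32)² × 0.008157 = 0.326 W

0.326 W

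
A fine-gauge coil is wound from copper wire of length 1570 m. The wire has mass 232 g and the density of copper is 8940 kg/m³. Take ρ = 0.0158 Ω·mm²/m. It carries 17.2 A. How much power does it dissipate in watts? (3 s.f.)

4.44×10^5 W

ρ = 0.0158 Ω·mm²/m = 1.58×10^-8 Ω·m
A = m/(density·L) = 0.232/(8940×1570) = 1.6529e-08 m²
R = ρL/A = (1.58×10^-8)(1570)/(1.6529e-08) = 1501 Ω
P = I²R = (17.2)² × 1501 = 4.44×10^5 W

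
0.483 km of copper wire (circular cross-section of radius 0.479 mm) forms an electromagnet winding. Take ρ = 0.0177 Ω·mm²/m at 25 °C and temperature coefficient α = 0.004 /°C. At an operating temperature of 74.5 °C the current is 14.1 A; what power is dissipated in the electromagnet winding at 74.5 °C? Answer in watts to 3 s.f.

ρ = 0.0177 Ω·mm²/m = 1.77×10^-8 Ω·m
A = πr² = π(4.7900e-04 m)² = 7.208e-07 m²
R₍25₎ = ρL/A = (1.77×10^-8)(483)/(7.208e-07) = 11.86 Ω
R₍74.5₎ = R₍25₎(1 + αΔT) = 11.86 × (1 + 0.004×49.5) = 14.21 Ω
P = I²R = (14.1)² × 14.21 = 2820 W

2820 W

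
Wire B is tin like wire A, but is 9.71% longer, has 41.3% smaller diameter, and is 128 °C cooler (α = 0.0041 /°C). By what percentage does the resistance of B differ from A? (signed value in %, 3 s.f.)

R ∝ ρL/d² with ρ ∝ (1+αΔT), so R_B/R_A = (1 + 9.71/100) × (1 − 41.3/100)⁻² × (1 − 0.0041×128)
= 1.097 × 2.902 × 0.4752 = 1.513
(R_B − R_A)/R_A = 1.513 − 1 = 51.3%

51.3%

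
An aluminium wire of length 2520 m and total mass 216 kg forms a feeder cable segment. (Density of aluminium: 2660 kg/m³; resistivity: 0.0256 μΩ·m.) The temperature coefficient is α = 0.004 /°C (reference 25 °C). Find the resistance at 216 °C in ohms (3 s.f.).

ρ = 0.0256 μΩ·m = 2.56×10^-8 Ω·m
A = m/(density·L) = 216/(2660×2520) = 3.2223e-05 m²
R = ρL/A = (2.56×10^-8)(2520)/(3.2223e-05) = 2.002 Ω
R(216 °C) = 2.002 × (1 + 0.004×191) = 3.53 Ω

3.53 Ω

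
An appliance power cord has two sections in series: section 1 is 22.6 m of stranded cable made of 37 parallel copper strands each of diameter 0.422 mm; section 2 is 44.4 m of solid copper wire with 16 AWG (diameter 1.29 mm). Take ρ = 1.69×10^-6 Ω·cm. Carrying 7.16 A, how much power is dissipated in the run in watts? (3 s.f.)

33.2 W

ρ = 1.69×10^-6 Ω·cm = 1.69×10^-8 Ω·m
Section 1: A_strand = π(2.1100e-04)² = 1.399e-07 m²; R₁ = ρL/(N·A_s) = (1.69×10^-8)(22.6)/(37×1.399e-07) = 0.0738 Ω
Section 2: A = π(1.29/2 mm)² = π(6.4500e-04 m)² = 1.307e-06 m²
R₂ = (1.69×10^-8)(44.4)/(1.307e-06) = 0.5741 Ω
R = R₁ + R₂ = 0.6479 Ω
P = I²R = (7.16)² × 0.6479 = 33.2 W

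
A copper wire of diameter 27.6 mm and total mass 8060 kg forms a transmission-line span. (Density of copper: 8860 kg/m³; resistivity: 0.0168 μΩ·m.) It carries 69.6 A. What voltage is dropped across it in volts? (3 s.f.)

ρ = 0.0168 μΩ·m = 1.68×10^-8 Ω·m
A = π(d/2)² = π(1.3800e-02 m)² = 5.9828e-04 m²
L = m/(density·A) = 8060/(8860×5.9828e-04) = 1521 m
R = ρL/A = (1.68×10^-8)(1521)/(5.9828e-04) = 0.0427 Ω
V = IR = 69.6 × 0.0427 = 2.97 V

2.97 V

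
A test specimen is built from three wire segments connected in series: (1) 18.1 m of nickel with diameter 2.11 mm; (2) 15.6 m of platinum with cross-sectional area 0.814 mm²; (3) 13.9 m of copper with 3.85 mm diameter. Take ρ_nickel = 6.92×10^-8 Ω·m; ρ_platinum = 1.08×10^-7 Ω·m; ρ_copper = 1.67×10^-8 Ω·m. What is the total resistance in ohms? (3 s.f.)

2.45 Ω

Seg 1: A = π(d/2)² = π(1.0550e-03 m)² = 3.497e-06 m²
R_1 = (6.92×10^-8)(18.1)/(3.497e-06) = 0.3582 Ω
Seg 2: A = 0.814 mm² = 8.140e-07 m²
R_2 = (1.08×10^-7)(15.6)/(8.140e-07) = 2.07 Ω
Seg 3: A = π(d/2)² = π(1.9250e-03 m)² = 1.164e-05 m²
R_3 = (1.67×10^-8)(13.9)/(1.164e-05) = 0.01994 Ω
R_total = R_1 + R_2 + R_3 = 2.45 Ω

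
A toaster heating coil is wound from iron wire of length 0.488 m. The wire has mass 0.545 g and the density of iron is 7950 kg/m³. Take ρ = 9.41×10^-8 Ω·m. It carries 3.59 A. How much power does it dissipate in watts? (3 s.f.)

4.21 W

A = m/(density·L) = 5.450×10^-4/(7950×0.488) = 1.4048e-07 m²
R = ρL/A = (9.41×10^-8)(0.488)/(1.4048e-07) = 0.3269 Ω
P = I²R = (3.59)² × 0.3269 = 4.21 W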